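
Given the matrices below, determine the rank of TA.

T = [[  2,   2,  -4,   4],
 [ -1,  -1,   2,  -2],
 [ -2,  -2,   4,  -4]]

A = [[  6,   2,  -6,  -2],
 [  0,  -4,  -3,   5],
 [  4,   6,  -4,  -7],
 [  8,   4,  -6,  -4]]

1

First compute TA:
[[ 28, -12, -26,  18],
 [-14,   6,  13,  -9],
 [-28,  12,  26, -18]]
Now row reduce the product.
R2 ← R2 + (1/2)·R1: [0, 0, 0, 0]
R3 ← R3 + R1: [0, 0, 0, 0]
1 nonzero row, so rank(TA) = 1.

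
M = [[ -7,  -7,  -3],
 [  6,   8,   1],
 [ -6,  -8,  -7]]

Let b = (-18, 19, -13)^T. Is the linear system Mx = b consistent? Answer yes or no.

Row reduce the augmented matrix [M | b].
R2 ← R2 + (6/7)·R1: [0, 2, -11/7, 25/7]
R3 ← R3 − (6/7)·R1: [0, -2, -31/7, 17/7]
R3 ← R3 + R2: [0, 0, -6, 6]
The echelon form has 3 nonzero rows, and every pivot lies in the first 3 columns, so rank(M) = rank([M|b]) = 3.
The system is consistent.

yes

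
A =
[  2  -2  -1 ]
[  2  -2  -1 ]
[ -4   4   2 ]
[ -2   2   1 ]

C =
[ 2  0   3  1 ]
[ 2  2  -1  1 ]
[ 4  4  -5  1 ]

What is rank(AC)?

1

First compute AC:
[[ -4,  -8,  13,  -1],
 [ -4,  -8,  13,  -1],
 [  8,  16, -26,   2],
 [  4,   8, -13,   1]]
Now row reduce the product.
R2 ← R2 − R1: [0, 0, 0, 0]
R3 ← R3 + (2)·R1: [0, 0, 0, 0]
R4 ← R4 + R1: [0, 0, 0, 0]
1 nonzero row, so rank(AC) = 1.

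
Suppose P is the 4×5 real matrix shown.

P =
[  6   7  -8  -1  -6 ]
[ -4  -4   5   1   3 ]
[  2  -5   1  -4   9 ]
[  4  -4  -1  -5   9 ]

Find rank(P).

Row reduce to echelon form.
R2 ← R2 + (2/3)·R1: [0, 2/3, -1/3, 1/3, -1]
R3 ← R3 − (1/3)·R1: [0, -22/3, 11/3, -11/3, 11]
R4 ← R4 − (2/3)·R1: [0, -26/3, 13/3, -13/3, 13]
R3 ← R3 + (11)·R2: [0, 0, 0, 0, 0]
R4 ← R4 + (13)·R2: [0, 0, 0, 0, 0]
Echelon form has 2 nonzero rows, so rank(P) = 2.

2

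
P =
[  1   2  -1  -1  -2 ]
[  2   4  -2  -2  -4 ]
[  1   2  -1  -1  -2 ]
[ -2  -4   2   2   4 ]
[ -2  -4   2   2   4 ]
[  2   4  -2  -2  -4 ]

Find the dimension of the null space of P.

Row reduce to echelon form.
R2 ← R2 − (2)·R1: [0, 0, 0, 0, 0]
R3 ← R3 − R1: [0, 0, 0, 0, 0]
R4 ← R4 + (2)·R1: [0, 0, 0, 0, 0]
R5 ← R5 + (2)·R1: [0, 0, 0, 0, 0]
R6 ← R6 − (2)·R1: [0, 0, 0, 0, 0]
1 nonzero row, so rank(P) = 1.
P has 5 columns; by rank–nullity, nullity = 5 − 1 = 4.

4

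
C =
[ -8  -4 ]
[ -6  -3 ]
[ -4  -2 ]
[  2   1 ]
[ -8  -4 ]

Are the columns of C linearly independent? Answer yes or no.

no

Row reduce C to echelon form.
R2 ← R2 − (3/4)·R1: [0, 0]
R3 ← R3 − (1/2)·R1: [0, 0]
R4 ← R4 + (1/4)·R1: [0, 0]
R5 ← R5 − R1: [0, 0]
1 pivot among 2 columns.
Only 1 < 2 pivot columns, so the columns are linearly dependent.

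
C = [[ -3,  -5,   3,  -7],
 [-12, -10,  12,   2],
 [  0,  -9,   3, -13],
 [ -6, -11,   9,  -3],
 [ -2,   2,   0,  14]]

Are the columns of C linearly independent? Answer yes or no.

Row reduce C to echelon form.
R2 ← R2 − (4)·R1: [0, 10, 0, 30]
R4 ← R4 − (2)·R1: [0, -1, 3, 11]
R5 ← R5 − (2/3)·R1: [0, 16/3, -2, 56/3]
R3 ← R3 + (9/10)·R2: [0, 0, 3, 14]
R4 ← R4 + (1/10)·R2: [0, 0, 3, 14]
R5 ← R5 − (8/15)·R2: [0, 0, -2, 8/3]
R4 ← R4 − R3: [0, 0, 0, 0]
R5 ← R5 + (2/3)·R3: [0, 0, 0, 12]
Swap R4 ↔ R5
4 pivots among 4 columns.
Every column is a pivot column, so the columns are linearly independent.

yes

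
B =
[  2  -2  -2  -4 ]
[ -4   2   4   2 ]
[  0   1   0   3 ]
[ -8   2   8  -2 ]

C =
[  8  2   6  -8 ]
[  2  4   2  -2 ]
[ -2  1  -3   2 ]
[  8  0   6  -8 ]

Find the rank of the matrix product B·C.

First compute BC:
[[-16,  -6, -10,  16],
 [-20,   4, -20,  20],
 [ 26,   4,  20, -26],
 [-92,   0, -80,  92]]
Now row reduce the product.
R2 ← R2 − (5/4)·R1: [0, 23/2, -15/2, 0]
R3 ← R3 + (13/8)·R1: [0, -23/4, 15/4, 0]
R4 ← R4 − (23/4)·R1: [0, 69/2, -45/2, 0]
R3 ← R3 + (1/2)·R2: [0, 0, 0, 0]
R4 ← R4 − (3)·R2: [0, 0, 0, 0]
2 nonzero rows, so rank(BC) = 2.

2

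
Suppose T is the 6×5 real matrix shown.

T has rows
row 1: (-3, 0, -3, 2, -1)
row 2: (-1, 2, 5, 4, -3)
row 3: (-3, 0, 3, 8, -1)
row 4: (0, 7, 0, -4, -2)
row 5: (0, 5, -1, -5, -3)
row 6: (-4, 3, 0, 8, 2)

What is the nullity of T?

1

Row reduce to echelon form.
R2 ← R2 − (1/3)·R1: [0, 2, 6, 10/3, -8/3]
R3 ← R3 − R1: [0, 0, 6, 6, 0]
R6 ← R6 − (4/3)·R1: [0, 3, 4, 16/3, 10/3]
R4 ← R4 − (7/2)·R2: [0, 0, -21, -47/3, 22/3]
R5 ← R5 − (5/2)·R2: [0, 0, -16, -40/3, 11/3]
R6 ← R6 − (3/2)·R2: [0, 0, -5, 1/3, 22/3]
R4 ← R4 + (7/2)·R3: [0, 0, 0, 16/3, 22/3]
R5 ← R5 + (8/3)·R3: [0, 0, 0, 8/3, 11/3]
R6 ← R6 + (5/6)·R3: [0, 0, 0, 16/3, 22/3]
R5 ← R5 − (1/2)·R4: [0, 0, 0, 0, 0]
R6 ← R6 − R4: [0, 0, 0, 0, 0]
4 nonzero rows, so rank(T) = 4.
T has 5 columns; by rank–nullity, nullity = 5 − 4 = 1.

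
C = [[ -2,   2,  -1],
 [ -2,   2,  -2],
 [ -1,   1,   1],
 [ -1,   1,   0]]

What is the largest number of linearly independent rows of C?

Row reduce to echelon form.
R2 ← R2 − R1: [0, 0, -1]
R3 ← R3 − (1/2)·R1: [0, 0, 3/2]
R4 ← R4 − (1/2)·R1: [0, 0, 1/2]
R3 ← R3 + (3/2)·R2: [0, 0, 0]
R4 ← R4 + (1/2)·R2: [0, 0, 0]
Echelon form has 2 nonzero rows, so rank(C) = 2.
The rank gives the maximum number of linearly independent rows: 2.

2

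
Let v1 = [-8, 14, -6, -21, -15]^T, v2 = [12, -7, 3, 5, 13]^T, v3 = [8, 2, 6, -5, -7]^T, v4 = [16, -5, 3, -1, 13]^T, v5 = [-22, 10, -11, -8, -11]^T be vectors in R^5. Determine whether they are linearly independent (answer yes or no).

no

Form the matrix with these vectors as rows and row reduce.
R2 ← R2 + (3/2)·R1: [0, 14, -6, -53/2, -19/2]
R3 ← R3 + R1: [0, 16, 0, -26, -22]
R4 ← R4 + (2)·R1: [0, 23, -9, -43, -17]
R5 ← R5 − (11/4)·R1: [0, -57/2, 11/2, 199/4, 121/4]
R3 ← R3 − (8/7)·R2: [0, 0, 48/7, 30/7, -78/7]
R4 ← R4 − (23/14)·R2: [0, 0, 6/7, 15/28, -39/28]
R5 ← R5 + (57/28)·R2: [0, 0, -47/7, -235/56, 611/56]
R4 ← R4 − (1/8)·R3: [0, 0, 0, 0, 0]
R5 ← R5 + (47/48)·R3: [0, 0, 0, 0, 0]
3 nonzero rows, so the 5 vectors span a space of dimension 3.
Since 3 < 5, the vectors are linearly dependent.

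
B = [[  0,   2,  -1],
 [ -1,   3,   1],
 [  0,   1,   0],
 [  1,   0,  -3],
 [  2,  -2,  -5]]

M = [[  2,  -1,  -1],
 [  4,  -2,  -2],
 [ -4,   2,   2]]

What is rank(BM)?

1

First compute BM:
[[ 12,  -6,  -6],
 [  6,  -3,  -3],
 [  4,  -2,  -2],
 [ 14,  -7,  -7],
 [ 16,  -8,  -8]]
Now row reduce the product.
R2 ← R2 − (1/2)·R1: [0, 0, 0]
R3 ← R3 − (1/3)·R1: [0, 0, 0]
R4 ← R4 − (7/6)·R1: [0, 0, 0]
R5 ← R5 − (4/3)·R1: [0, 0, 0]
1 nonzero row, so rank(BM) = 1.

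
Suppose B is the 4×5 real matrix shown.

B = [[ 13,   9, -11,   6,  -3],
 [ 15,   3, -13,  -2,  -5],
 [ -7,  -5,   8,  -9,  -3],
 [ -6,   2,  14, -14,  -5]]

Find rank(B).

Row reduce to echelon form.
R2 ← R2 − (15/13)·R1: [0, -96/13, -4/13, -116/13, -20/13]
R3 ← R3 + (7/13)·R1: [0, -2/13, 27/13, -75/13, -60/13]
R4 ← R4 + (6/13)·R1: [0, 80/13, 116/13, -146/13, -83/13]
R3 ← R3 − (1/48)·R2: [0, 0, 25/12, -67/12, -55/12]
R4 ← R4 + (5/6)·R2: [0, 0, 26/3, -56/3, -23/3]
R4 ← R4 − (104/25)·R3: [0, 0, 0, 114/25, 57/5]
Echelon form has 4 nonzero rows, so rank(B) = 4.

4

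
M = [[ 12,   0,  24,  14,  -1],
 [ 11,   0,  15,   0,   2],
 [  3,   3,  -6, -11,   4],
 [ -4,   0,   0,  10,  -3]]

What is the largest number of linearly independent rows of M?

Row reduce to echelon form.
R2 ← R2 − (11/12)·R1: [0, 0, -7, -77/6, 35/12]
R3 ← R3 − (1/4)·R1: [0, 3, -12, -29/2, 17/4]
R4 ← R4 + (1/3)·R1: [0, 0, 8, 44/3, -10/3]
Swap R2 ↔ R3
R4 ← R4 + (8/7)·R3: [0, 0, 0, 0, 0]
Echelon form has 3 nonzero rows, so rank(M) = 3.
The rank gives the maximum number of linearly independent rows: 3.

3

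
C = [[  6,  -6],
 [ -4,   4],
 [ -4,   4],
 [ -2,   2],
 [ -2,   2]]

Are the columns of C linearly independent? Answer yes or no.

Row reduce C to echelon form.
R2 ← R2 + (2/3)·R1: [0, 0]
R3 ← R3 + (2/3)·R1: [0, 0]
R4 ← R4 + (1/3)·R1: [0, 0]
R5 ← R5 + (1/3)·R1: [0, 0]
1 pivot among 2 columns.
Only 1 < 2 pivot columns, so the columns are linearly dependent.

no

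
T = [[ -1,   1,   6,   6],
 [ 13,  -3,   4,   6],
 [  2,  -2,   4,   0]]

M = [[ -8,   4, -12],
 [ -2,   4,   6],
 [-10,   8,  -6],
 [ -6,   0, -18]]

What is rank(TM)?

2

First compute TM:
[[-90,  48, -126],
 [-174,  72, -306],
 [-52,  32, -60]]
Now row reduce the product.
R2 ← R2 − (29/15)·R1: [0, -104/5, -312/5]
R3 ← R3 − (26/45)·R1: [0, 64/15, 64/5]
R3 ← R3 + (8/39)·R2: [0, 0, 0]
2 nonzero rows, so rank(TM) = 2.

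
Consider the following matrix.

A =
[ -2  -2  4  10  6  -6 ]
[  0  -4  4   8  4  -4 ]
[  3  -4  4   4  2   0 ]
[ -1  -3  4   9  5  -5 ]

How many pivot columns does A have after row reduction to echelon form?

Row reduce to echelon form.
R3 ← R3 + (3/2)·R1: [0, -7, 10, 19, 11, -9]
R4 ← R4 − (1/2)·R1: [0, -2, 2, 4, 2, -2]
R3 ← R3 − (7/4)·R2: [0, 0, 3, 5, 4, -2]
R4 ← R4 − (1/2)·R2: [0, 0, 0, 0, 0, 0]
Echelon form has 3 nonzero rows, so rank(A) = 3.
Each nonzero row contributes one pivot column: 3 pivot columns.

3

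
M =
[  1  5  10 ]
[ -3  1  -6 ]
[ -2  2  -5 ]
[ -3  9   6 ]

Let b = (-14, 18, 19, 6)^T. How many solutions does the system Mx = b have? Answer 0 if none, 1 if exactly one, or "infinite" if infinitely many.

Row reduce the augmented matrix [M | b].
R2 ← R2 + (3)·R1: [0, 16, 24, -24]
R3 ← R3 + (2)·R1: [0, 12, 15, -9]
R4 ← R4 + (3)·R1: [0, 24, 36, -36]
R3 ← R3 − (3/4)·R2: [0, 0, -3, 9]
R4 ← R4 − (3/2)·R2: [0, 0, 0, 0]
The echelon form has 3 nonzero rows, and every pivot lies in the first 3 columns, so rank(M) = rank([M|b]) = 3.
The system is consistent.
rank = 3 = number of unknowns, so the solution is unique.

1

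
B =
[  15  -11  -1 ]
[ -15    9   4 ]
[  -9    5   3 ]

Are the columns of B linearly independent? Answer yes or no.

Row reduce B to echelon form.
R2 ← R2 + R1: [0, -2, 3]
R3 ← R3 + (3/5)·R1: [0, -8/5, 12/5]
R3 ← R3 − (4/5)·R2: [0, 0, 0]
2 pivots among 3 columns.
Only 2 < 3 pivot columns, so the columns are linearly dependent.

no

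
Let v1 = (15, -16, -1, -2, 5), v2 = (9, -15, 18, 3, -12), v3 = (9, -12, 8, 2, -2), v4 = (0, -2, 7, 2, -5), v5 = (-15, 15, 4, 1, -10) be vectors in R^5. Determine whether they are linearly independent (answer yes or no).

no

Form the matrix with these vectors as rows and row reduce.
R2 ← R2 − (3/5)·R1: [0, -27/5, 93/5, 21/5, -15]
R3 ← R3 − (3/5)·R1: [0, -12/5, 43/5, 16/5, -5]
R5 ← R5 + R1: [0, -1, 3, -1, -5]
R3 ← R3 − (4/9)·R2: [0, 0, 1/3, 4/3, 5/3]
R4 ← R4 − (10/27)·R2: [0, 0, 1/9, 4/9, 5/9]
R5 ← R5 − (5/27)·R2: [0, 0, -4/9, -16/9, -20/9]
R4 ← R4 − (1/3)·R3: [0, 0, 0, 0, 0]
R5 ← R5 + (4/3)·R3: [0, 0, 0, 0, 0]
3 nonzero rows, so the 5 vectors span a space of dimension 3.
Since 3 < 5, the vectors are linearly dependent.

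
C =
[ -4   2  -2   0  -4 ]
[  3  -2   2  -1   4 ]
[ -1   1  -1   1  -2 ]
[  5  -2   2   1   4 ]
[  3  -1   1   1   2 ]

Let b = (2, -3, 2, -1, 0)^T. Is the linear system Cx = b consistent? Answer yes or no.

Row reduce the augmented matrix [C | b].
R2 ← R2 + (3/4)·R1: [0, -1/2, 1/2, -1, 1, -3/2]
R3 ← R3 − (1/4)·R1: [0, 1/2, -1/2, 1, -1, 3/2]
R4 ← R4 + (5/4)·R1: [0, 1/2, -1/2, 1, -1, 3/2]
R5 ← R5 + (3/4)·R1: [0, 1/2, -1/2, 1, -1, 3/2]
R3 ← R3 + R2: [0, 0, 0, 0, 0, 0]
R4 ← R4 + R2: [0, 0, 0, 0, 0, 0]
R5 ← R5 + R2: [0, 0, 0, 0, 0, 0]
The echelon form has 2 nonzero rows, and every pivot lies in the first 5 columns, so rank(C) = rank([C|b]) = 2.
The system is consistent.

yes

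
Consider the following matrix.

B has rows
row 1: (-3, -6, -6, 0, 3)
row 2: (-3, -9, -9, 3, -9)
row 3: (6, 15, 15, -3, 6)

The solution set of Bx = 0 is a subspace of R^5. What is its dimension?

Row reduce to echelon form.
R2 ← R2 − R1: [0, -3, -3, 3, -12]
R3 ← R3 + (2)·R1: [0, 3, 3, -3, 12]
R3 ← R3 + R2: [0, 0, 0, 0, 0]
2 nonzero rows, so rank(B) = 2.
B has 5 columns; by rank–nullity, nullity = 5 − 2 = 3.

3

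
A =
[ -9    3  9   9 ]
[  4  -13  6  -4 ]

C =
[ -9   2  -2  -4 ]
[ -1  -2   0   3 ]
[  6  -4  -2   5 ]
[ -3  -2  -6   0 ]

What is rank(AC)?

2

First compute AC:
[[105, -78, -54,  90],
 [ 25,  18,   4, -25]]
Now row reduce the product.
R2 ← R2 − (5/21)·R1: [0, 256/7, 118/7, -325/7]
2 nonzero rows, so rank(AC) = 2.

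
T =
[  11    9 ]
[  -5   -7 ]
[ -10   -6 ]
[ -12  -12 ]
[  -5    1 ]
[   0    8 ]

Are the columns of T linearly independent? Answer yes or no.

Row reduce T to echelon form.
R2 ← R2 + (5/11)·R1: [0, -32/11]
R3 ← R3 + (10/11)·R1: [0, 24/11]
R4 ← R4 + (12/11)·R1: [0, -24/11]
R5 ← R5 + (5/11)·R1: [0, 56/11]
R3 ← R3 + (3/4)·R2: [0, 0]
R4 ← R4 − (3/4)·R2: [0, 0]
R5 ← R5 + (7/4)·R2: [0, 0]
R6 ← R6 + (11/4)·R2: [0, 0]
2 pivots among 2 columns.
Every column is a pivot column, so the columns are linearly independent.

yes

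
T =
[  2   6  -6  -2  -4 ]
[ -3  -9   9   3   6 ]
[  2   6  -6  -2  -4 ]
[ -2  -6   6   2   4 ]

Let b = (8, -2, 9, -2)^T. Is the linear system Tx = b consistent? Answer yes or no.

Row reduce the augmented matrix [T | b].
R2 ← R2 + (3/2)·R1: [0, 0, 0, 0, 0, 10]
R3 ← R3 − R1: [0, 0, 0, 0, 0, 1]
R4 ← R4 + R1: [0, 0, 0, 0, 0, 6]
R3 ← R3 − (1/10)·R2: [0, 0, 0, 0, 0, 0]
R4 ← R4 − (3/5)·R2: [0, 0, 0, 0, 0, 0]
The echelon form has 2 nonzero rows; the last pivot sits in the augmented column, so rank(T) = 1 but rank([T|b]) = 2.
Since the ranks differ, the system is inconsistent.

no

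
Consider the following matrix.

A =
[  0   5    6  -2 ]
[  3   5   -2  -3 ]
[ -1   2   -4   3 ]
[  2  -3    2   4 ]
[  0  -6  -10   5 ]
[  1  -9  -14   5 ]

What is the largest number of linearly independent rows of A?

4

Row reduce to echelon form.
Swap R1 ↔ R2
R3 ← R3 + (1/3)·R1: [0, 11/3, -14/3, 2]
R4 ← R4 − (2/3)·R1: [0, -19/3, 10/3, 6]
R6 ← R6 − (1/3)·R1: [0, -32/3, -40/3, 6]
R3 ← R3 − (11/15)·R2: [0, 0, -136/15, 52/15]
R4 ← R4 + (19/15)·R2: [0, 0, 164/15, 52/15]
R5 ← R5 + (6/5)·R2: [0, 0, -14/5, 13/5]
R6 ← R6 + (32/15)·R2: [0, 0, -8/15, 26/15]
R4 ← R4 + (41/34)·R3: [0, 0, 0, 130/17]
R5 ← R5 − (21/68)·R3: [0, 0, 0, 26/17]
R6 ← R6 − (1/17)·R3: [0, 0, 0, 26/17]
R5 ← R5 − (1/5)·R4: [0, 0, 0, 0]
R6 ← R6 − (1/5)·R4: [0, 0, 0, 0]
Echelon form has 4 nonzero rows, so rank(A) = 4.
The rank gives the maximum number of linearly independent rows: 4.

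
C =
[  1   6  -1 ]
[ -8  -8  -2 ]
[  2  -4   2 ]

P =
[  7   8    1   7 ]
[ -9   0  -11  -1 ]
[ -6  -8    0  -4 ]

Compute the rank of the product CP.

2

First compute CP:
[[-41,  16, -65,   5],
 [ 28, -48,  80, -40],
 [ 38,   0,  46,  10]]
Now row reduce the product.
R2 ← R2 + (28/41)·R1: [0, -1520/41, 1460/41, -1500/41]
R3 ← R3 + (38/41)·R1: [0, 608/41, -584/41, 600/41]
R3 ← R3 + (2/5)·R2: [0, 0, 0, 0]
2 nonzero rows, so rank(CP) = 2.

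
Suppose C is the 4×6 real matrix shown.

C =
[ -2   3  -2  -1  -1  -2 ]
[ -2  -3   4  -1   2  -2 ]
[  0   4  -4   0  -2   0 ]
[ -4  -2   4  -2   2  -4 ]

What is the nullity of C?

Row reduce to echelon form.
R2 ← R2 − R1: [0, -6, 6, 0, 3, 0]
R4 ← R4 − (2)·R1: [0, -8, 8, 0, 4, 0]
R3 ← R3 + (2/3)·R2: [0, 0, 0, 0, 0, 0]
R4 ← R4 − (4/3)·R2: [0, 0, 0, 0, 0, 0]
2 nonzero rows, so rank(C) = 2.
C has 6 columns; by rank–nullity, nullity = 6 − 2 = 4.

4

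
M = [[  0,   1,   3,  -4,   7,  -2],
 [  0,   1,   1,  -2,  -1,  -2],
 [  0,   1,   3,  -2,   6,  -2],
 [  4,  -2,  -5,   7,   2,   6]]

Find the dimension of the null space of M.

2

Row reduce to echelon form.
Swap R1 ↔ R4
R3 ← R3 − R2: [0, 0, 2, 0, 7, 0]
R4 ← R4 − R2: [0, 0, 2, -2, 8, 0]
R4 ← R4 − R3: [0, 0, 0, -2, 1, 0]
4 nonzero rows, so rank(M) = 4.
M has 6 columns; by rank–nullity, nullity = 6 − 4 = 2.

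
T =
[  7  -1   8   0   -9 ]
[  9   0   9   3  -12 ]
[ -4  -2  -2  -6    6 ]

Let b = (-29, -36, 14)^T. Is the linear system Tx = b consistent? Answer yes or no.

Row reduce the augmented matrix [T | b].
R2 ← R2 − (9/7)·R1: [0, 9/7, -9/7, 3, -3/7, 9/7]
R3 ← R3 + (4/7)·R1: [0, -18/7, 18/7, -6, 6/7, -18/7]
R3 ← R3 + (2)·R2: [0, 0, 0, 0, 0, 0]
The echelon form has 2 nonzero rows, and every pivot lies in the first 5 columns, so rank(T) = rank([T|b]) = 2.
The system is consistent.

yes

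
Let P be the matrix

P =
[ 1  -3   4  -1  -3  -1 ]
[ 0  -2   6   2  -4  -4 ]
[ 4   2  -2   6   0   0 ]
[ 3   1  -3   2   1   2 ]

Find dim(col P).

Row reduce to echelon form.
R3 ← R3 − (4)·R1: [0, 14, -18, 10, 12, 4]
R4 ← R4 − (3)·R1: [0, 10, -15, 5, 10, 5]
R3 ← R3 + (7)·R2: [0, 0, 24, 24, -16, -24]
R4 ← R4 + (5)·R2: [0, 0, 15, 15, -10, -15]
R4 ← R4 − (5/8)·R3: [0, 0, 0, 0, 0, 0]
Echelon form has 3 nonzero rows, so rank(P) = 3.
The column space has dimension equal to the rank: 3.

3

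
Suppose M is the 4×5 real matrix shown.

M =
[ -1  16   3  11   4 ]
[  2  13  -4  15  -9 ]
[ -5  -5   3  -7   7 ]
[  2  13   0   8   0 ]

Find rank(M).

4

Row reduce to echelon form.
R2 ← R2 + (2)·R1: [0, 45, 2, 37, -1]
R3 ← R3 − (5)·R1: [0, -85, -12, -62, -13]
R4 ← R4 + (2)·R1: [0, 45, 6, 30, 8]
R3 ← R3 + (17/9)·R2: [0, 0, -74/9, 71/9, -134/9]
R4 ← R4 − R2: [0, 0, 4, -7, 9]
R4 ← R4 + (18/37)·R3: [0, 0, 0, -117/37, 65/37]
Echelon form has 4 nonzero rows, so rank(M) = 4.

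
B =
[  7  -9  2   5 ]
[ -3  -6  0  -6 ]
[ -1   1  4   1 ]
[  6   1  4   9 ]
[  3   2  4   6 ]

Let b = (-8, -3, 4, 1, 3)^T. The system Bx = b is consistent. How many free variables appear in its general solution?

Row reduce the augmented matrix [B | b].
R2 ← R2 + (3/7)·R1: [0, -69/7, 6/7, -27/7, -45/7]
R3 ← R3 + (1/7)·R1: [0, -2/7, 30/7, 12/7, 20/7]
R4 ← R4 − (6/7)·R1: [0, 61/7, 16/7, 33/7, 55/7]
R5 ← R5 − (3/7)·R1: [0, 41/7, 22/7, 27/7, 45/7]
R3 ← R3 − (2/69)·R2: [0, 0, 98/23, 42/23, 70/23]
R4 ← R4 + (61/69)·R2: [0, 0, 70/23, 30/23, 50/23]
R5 ← R5 + (41/69)·R2: [0, 0, 84/23, 36/23, 60/23]
R4 ← R4 − (5/7)·R3: [0, 0, 0, 0, 0]
R5 ← R5 − (6/7)·R3: [0, 0, 0, 0, 0]
The echelon form has 3 nonzero rows, and every pivot lies in the first 4 columns, so rank(B) = rank([B|b]) = 3.
The system is consistent.
Free variables = (unknowns) − (rank) = 4 − 3 = 1.

1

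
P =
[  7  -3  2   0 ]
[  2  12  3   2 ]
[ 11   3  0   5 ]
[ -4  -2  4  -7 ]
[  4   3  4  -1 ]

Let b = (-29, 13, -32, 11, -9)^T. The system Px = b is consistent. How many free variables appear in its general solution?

Row reduce the augmented matrix [P | b].
R2 ← R2 − (2/7)·R1: [0, 90/7, 17/7, 2, 149/7]
R3 ← R3 − (11/7)·R1: [0, 54/7, -22/7, 5, 95/7]
R4 ← R4 + (4/7)·R1: [0, -26/7, 36/7, -7, -39/7]
R5 ← R5 − (4/7)·R1: [0, 33/7, 20/7, -1, 53/7]
R3 ← R3 − (3/5)·R2: [0, 0, -23/5, 19/5, 4/5]
R4 ← R4 + (13/45)·R2: [0, 0, 263/45, -289/45, 26/45]
R5 ← R5 − (11/30)·R2: [0, 0, 59/30, -26/15, -7/30]
R4 ← R4 + (263/207)·R3: [0, 0, 0, -110/69, 110/69]
R5 ← R5 + (59/138)·R3: [0, 0, 0, -5/46, 5/46]
R5 ← R5 − (3/44)·R4: [0, 0, 0, 0, 0]
The echelon form has 4 nonzero rows, and every pivot lies in the first 4 columns, so rank(P) = rank([P|b]) = 4.
The system is consistent.
Free variables = (unknowns) − (rank) = 4 − 4 = 0.

0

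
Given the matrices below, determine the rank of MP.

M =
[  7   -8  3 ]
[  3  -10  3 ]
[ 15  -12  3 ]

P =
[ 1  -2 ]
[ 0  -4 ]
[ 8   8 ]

First compute MP:
[[ 31,  42],
 [ 27,  58],
 [ 39,  42]]
Now row reduce the product.
R2 ← R2 − (27/31)·R1: [0, 664/31]
R3 ← R3 − (39/31)·R1: [0, -336/31]
R3 ← R3 + (42/83)·R2: [0, 0]
2 nonzero rows, so rank(MP) = 2.

2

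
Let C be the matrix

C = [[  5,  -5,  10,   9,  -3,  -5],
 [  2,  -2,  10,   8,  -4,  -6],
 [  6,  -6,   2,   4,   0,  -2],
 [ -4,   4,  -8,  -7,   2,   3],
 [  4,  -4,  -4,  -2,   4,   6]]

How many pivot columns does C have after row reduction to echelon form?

Row reduce to echelon form.
R2 ← R2 − (2/5)·R1: [0, 0, 6, 22/5, -14/5, -4]
R3 ← R3 − (6/5)·R1: [0, 0, -10, -34/5, 18/5, 4]
R4 ← R4 + (4/5)·R1: [0, 0, 0, 1/5, -2/5, -1]
R5 ← R5 − (4/5)·R1: [0, 0, -12, -46/5, 32/5, 10]
R3 ← R3 + (5/3)·R2: [0, 0, 0, 8/15, -16/15, -8/3]
R5 ← R5 + (2)·R2: [0, 0, 0, -2/5, 4/5, 2]
R4 ← R4 − (3/8)·R3: [0, 0, 0, 0, 0, 0]
R5 ← R5 + (3/4)·R3: [0, 0, 0, 0, 0, 0]
Echelon form has 3 nonzero rows, so rank(C) = 3.
Each nonzero row contributes one pivot column: 3 pivot columns.

3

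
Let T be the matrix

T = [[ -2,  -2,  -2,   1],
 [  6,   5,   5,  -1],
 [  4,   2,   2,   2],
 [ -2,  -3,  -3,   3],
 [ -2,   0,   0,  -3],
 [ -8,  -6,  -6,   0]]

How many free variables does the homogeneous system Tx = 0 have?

Row reduce to echelon form.
R2 ← R2 + (3)·R1: [0, -1, -1, 2]
R3 ← R3 + (2)·R1: [0, -2, -2, 4]
R4 ← R4 − R1: [0, -1, -1, 2]
R5 ← R5 − R1: [0, 2, 2, -4]
R6 ← R6 − (4)·R1: [0, 2, 2, -4]
R3 ← R3 − (2)·R2: [0, 0, 0, 0]
R4 ← R4 − R2: [0, 0, 0, 0]
R5 ← R5 + (2)·R2: [0, 0, 0, 0]
R6 ← R6 + (2)·R2: [0, 0, 0, 0]
2 nonzero rows, so rank(T) = 2.
T has 4 columns; by rank–nullity, nullity = 4 − 2 = 2.

2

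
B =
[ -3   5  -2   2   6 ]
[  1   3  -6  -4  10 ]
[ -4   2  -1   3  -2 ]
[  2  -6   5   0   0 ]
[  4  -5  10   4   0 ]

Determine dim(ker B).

0

Row reduce to echelon form.
R2 ← R2 + (1/3)·R1: [0, 14/3, -20/3, -10/3, 12]
R3 ← R3 − (4/3)·R1: [0, -14/3, 5/3, 1/3, -10]
R4 ← R4 + (2/3)·R1: [0, -8/3, 11/3, 4/3, 4]
R5 ← R5 + (4/3)·R1: [0, 5/3, 22/3, 20/3, 8]
R3 ← R3 + R2: [0, 0, -5, -3, 2]
R4 ← R4 + (4/7)·R2: [0, 0, -1/7, -4/7, 76/7]
R5 ← R5 − (5/14)·R2: [0, 0, 68/7, 55/7, 26/7]
R4 ← R4 − (1/35)·R3: [0, 0, 0, -17/35, 54/5]
R5 ← R5 + (68/35)·R3: [0, 0, 0, 71/35, 38/5]
R5 ← R5 + (71/17)·R4: [0, 0, 0, 0, 896/17]
5 nonzero rows, so rank(B) = 5.
B has 5 columns; by rank–nullity, nullity = 5 − 5 = 0.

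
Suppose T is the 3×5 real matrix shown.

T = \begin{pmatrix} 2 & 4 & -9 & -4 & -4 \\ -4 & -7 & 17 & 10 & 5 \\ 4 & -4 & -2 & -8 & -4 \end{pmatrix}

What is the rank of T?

3

Row reduce to echelon form.
R2 ← R2 + (2)·R1: [0, 1, -1, 2, -3]
R3 ← R3 − (2)·R1: [0, -12, 16, 0, 4]
R3 ← R3 + (12)·R2: [0, 0, 4, 24, -32]
Echelon form has 3 nonzero rows, so rank(T) = 3.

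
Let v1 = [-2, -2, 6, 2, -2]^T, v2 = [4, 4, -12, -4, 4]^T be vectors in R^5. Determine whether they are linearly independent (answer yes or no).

no

Form the matrix with these vectors as rows and row reduce.
R2 ← R2 + (2)·R1: [0, 0, 0, 0, 0]
1 nonzero row, so the 2 vectors span a space of dimension 1.
Since 1 < 2, the vectors are linearly dependent.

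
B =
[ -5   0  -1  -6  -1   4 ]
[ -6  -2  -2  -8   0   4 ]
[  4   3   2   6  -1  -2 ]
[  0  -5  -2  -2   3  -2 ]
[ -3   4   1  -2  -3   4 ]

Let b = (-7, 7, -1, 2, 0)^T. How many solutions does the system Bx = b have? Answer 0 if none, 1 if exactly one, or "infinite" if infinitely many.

0

Row reduce the augmented matrix [B | b].
R2 ← R2 − (6/5)·R1: [0, -2, -4/5, -4/5, 6/5, -4/5, 77/5]
R3 ← R3 + (4/5)·R1: [0, 3, 6/5, 6/5, -9/5, 6/5, -33/5]
R5 ← R5 − (3/5)·R1: [0, 4, 8/5, 8/5, -12/5, 8/5, 21/5]
R3 ← R3 + (3/2)·R2: [0, 0, 0, 0, 0, 0, 33/2]
R4 ← R4 − (5/2)·R2: [0, 0, 0, 0, 0, 0, -73/2]
R5 ← R5 + (2)·R2: [0, 0, 0, 0, 0, 0, 35]
R4 ← R4 + (73/33)·R3: [0, 0, 0, 0, 0, 0, 0]
R5 ← R5 − (70/33)·R3: [0, 0, 0, 0, 0, 0, 0]
The echelon form has 3 nonzero rows; the last pivot sits in the augmented column, so rank(B) = 2 but rank([B|b]) = 3.
Since the ranks differ, the system is inconsistent.
It has no solutions.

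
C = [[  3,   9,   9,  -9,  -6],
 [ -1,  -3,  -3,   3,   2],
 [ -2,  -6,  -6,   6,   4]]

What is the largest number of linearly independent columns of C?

Row reduce to echelon form.
R2 ← R2 + (1/3)·R1: [0, 0, 0, 0, 0]
R3 ← R3 + (2/3)·R1: [0, 0, 0, 0, 0]
Echelon form has 1 nonzero row, so rank(C) = 1.
The rank gives the maximum number of linearly independent columns: 1.

1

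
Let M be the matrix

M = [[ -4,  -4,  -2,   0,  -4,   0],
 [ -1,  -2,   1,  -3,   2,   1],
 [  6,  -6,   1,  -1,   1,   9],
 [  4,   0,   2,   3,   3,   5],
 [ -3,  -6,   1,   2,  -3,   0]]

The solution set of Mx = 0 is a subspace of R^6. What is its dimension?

1

Row reduce to echelon form.
R2 ← R2 − (1/4)·R1: [0, -1, 3/2, -3, 3, 1]
R3 ← R3 + (3/2)·R1: [0, -12, -2, -1, -5, 9]
R4 ← R4 + R1: [0, -4, 0, 3, -1, 5]
R5 ← R5 − (3/4)·R1: [0, -3, 5/2, 2, 0, 0]
R3 ← R3 − (12)·R2: [0, 0, -20, 35, -41, -3]
R4 ← R4 − (4)·R2: [0, 0, -6, 15, -13, 1]
R5 ← R5 − (3)·R2: [0, 0, -2, 11, -9, -3]
R4 ← R4 − (3/10)·R3: [0, 0, 0, 9/2, -7/10, 19/10]
R5 ← R5 − (1/10)·R3: [0, 0, 0, 15/2, -49/10, -27/10]
R5 ← R5 − (5/3)·R4: [0, 0, 0, 0, -56/15, -88/15]
5 nonzero rows, so rank(M) = 5.
M has 6 columns; by rank–nullity, nullity = 6 − 5 = 1.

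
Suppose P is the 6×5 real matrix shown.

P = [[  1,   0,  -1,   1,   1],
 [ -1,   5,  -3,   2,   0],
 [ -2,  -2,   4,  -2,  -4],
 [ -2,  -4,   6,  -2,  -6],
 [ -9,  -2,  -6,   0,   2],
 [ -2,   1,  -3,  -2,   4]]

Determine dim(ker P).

1

Row reduce to echelon form.
R2 ← R2 + R1: [0, 5, -4, 3, 1]
R3 ← R3 + (2)·R1: [0, -2, 2, 0, -2]
R4 ← R4 + (2)·R1: [0, -4, 4, 0, -4]
R5 ← R5 + (9)·R1: [0, -2, -15, 9, 11]
R6 ← R6 + (2)·R1: [0, 1, -5, 0, 6]
R3 ← R3 + (2/5)·R2: [0, 0, 2/5, 6/5, -8/5]
R4 ← R4 + (4/5)·R2: [0, 0, 4/5, 12/5, -16/5]
R5 ← R5 + (2/5)·R2: [0, 0, -83/5, 51/5, 57/5]
R6 ← R6 − (1/5)·R2: [0, 0, -21/5, -3/5, 29/5]
R4 ← R4 − (2)·R3: [0, 0, 0, 0, 0]
R5 ← R5 + (83/2)·R3: [0, 0, 0, 60, -55]
R6 ← R6 + (21/2)·R3: [0, 0, 0, 12, -11]
Swap R4 ↔ R5
R6 ← R6 − (1/5)·R4: [0, 0, 0, 0, 0]
4 nonzero rows, so rank(P) = 4.
P has 5 columns; by rank–nullity, nullity = 5 − 4 = 1.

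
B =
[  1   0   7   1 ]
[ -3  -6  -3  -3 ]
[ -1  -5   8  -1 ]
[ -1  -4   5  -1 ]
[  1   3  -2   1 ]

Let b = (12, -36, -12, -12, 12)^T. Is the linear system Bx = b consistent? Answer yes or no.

Row reduce the augmented matrix [B | b].
R2 ← R2 + (3)·R1: [0, -6, 18, 0, 0]
R3 ← R3 + R1: [0, -5, 15, 0, 0]
R4 ← R4 + R1: [0, -4, 12, 0, 0]
R5 ← R5 − R1: [0, 3, -9, 0, 0]
R3 ← R3 − (5/6)·R2: [0, 0, 0, 0, 0]
R4 ← R4 − (2/3)·R2: [0, 0, 0, 0, 0]
R5 ← R5 + (1/2)·R2: [0, 0, 0, 0, 0]
The echelon form has 2 nonzero rows, and every pivot lies in the first 4 columns, so rank(B) = rank([B|b]) = 2.
The system is consistent.

yes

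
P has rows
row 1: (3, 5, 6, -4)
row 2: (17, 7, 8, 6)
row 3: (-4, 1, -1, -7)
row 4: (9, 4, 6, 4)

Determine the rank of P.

Row reduce to echelon form.
R2 ← R2 − (17/3)·R1: [0, -64/3, -26, 86/3]
R3 ← R3 + (4/3)·R1: [0, 23/3, 7, -37/3]
R4 ← R4 − (3)·R1: [0, -11, -12, 16]
R3 ← R3 + (23/64)·R2: [0, 0, -75/32, -65/32]
R4 ← R4 − (33/64)·R2: [0, 0, 45/32, 39/32]
R4 ← R4 + (3/5)·R3: [0, 0, 0, 0]
Echelon form has 3 nonzero rows, so rank(P) = 3.

3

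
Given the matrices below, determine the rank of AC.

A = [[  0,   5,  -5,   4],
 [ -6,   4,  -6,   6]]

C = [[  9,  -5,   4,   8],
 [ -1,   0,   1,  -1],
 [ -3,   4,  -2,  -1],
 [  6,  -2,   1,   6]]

First compute AC:
[[ 34, -28,  19,  24],
 [ -4,  -6,  -2, -10]]
Now row reduce the product.
R2 ← R2 + (2/17)·R1: [0, -158/17, 4/17, -122/17]
2 nonzero rows, so rank(AC) = 2.

2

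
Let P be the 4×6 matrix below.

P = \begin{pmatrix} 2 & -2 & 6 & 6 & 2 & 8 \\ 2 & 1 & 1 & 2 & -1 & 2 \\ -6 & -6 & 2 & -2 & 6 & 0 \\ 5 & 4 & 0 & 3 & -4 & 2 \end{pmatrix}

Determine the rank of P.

2

Row reduce to echelon form.
R2 ← R2 − R1: [0, 3, -5, -4, -3, -6]
R3 ← R3 + (3)·R1: [0, -12, 20, 16, 12, 24]
R4 ← R4 − (5/2)·R1: [0, 9, -15, -12, -9, -18]
R3 ← R3 + (4)·R2: [0, 0, 0, 0, 0, 0]
R4 ← R4 − (3)·R2: [0, 0, 0, 0, 0, 0]
Echelon form has 2 nonzero rows, so rank(P) = 2.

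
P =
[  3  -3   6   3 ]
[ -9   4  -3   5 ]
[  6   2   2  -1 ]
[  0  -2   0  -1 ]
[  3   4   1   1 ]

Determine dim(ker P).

1

Row reduce to echelon form.
R2 ← R2 + (3)·R1: [0, -5, 15, 14]
R3 ← R3 − (2)·R1: [0, 8, -10, -7]
R5 ← R5 − R1: [0, 7, -5, -2]
R3 ← R3 + (8/5)·R2: [0, 0, 14, 77/5]
R4 ← R4 − (2/5)·R2: [0, 0, -6, -33/5]
R5 ← R5 + (7/5)·R2: [0, 0, 16, 88/5]
R4 ← R4 + (3/7)·R3: [0, 0, 0, 0]
R5 ← R5 − (8/7)·R3: [0, 0, 0, 0]
3 nonzero rows, so rank(P) = 3.
P has 4 columns; by rank–nullity, nullity = 4 − 3 = 1.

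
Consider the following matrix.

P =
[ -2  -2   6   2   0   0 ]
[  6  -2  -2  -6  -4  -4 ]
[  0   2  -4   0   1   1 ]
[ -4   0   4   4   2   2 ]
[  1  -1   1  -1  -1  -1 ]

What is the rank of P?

Row reduce to echelon form.
R2 ← R2 + (3)·R1: [0, -8, 16, 0, -4, -4]
R4 ← R4 − (2)·R1: [0, 4, -8, 0, 2, 2]
R5 ← R5 + (1/2)·R1: [0, -2, 4, 0, -1, -1]
R3 ← R3 + (1/4)·R2: [0, 0, 0, 0, 0, 0]
R4 ← R4 + (1/2)·R2: [0, 0, 0, 0, 0, 0]
R5 ← R5 − (1/4)·R2: [0, 0, 0, 0, 0, 0]
Echelon form has 2 nonzero rows, so rank(P) = 2.

2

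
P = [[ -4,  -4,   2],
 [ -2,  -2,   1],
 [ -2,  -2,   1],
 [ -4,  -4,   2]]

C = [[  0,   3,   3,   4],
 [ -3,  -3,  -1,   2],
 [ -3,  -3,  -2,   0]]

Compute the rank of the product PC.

First compute PC:
[[  6,  -6, -12, -24],
 [  3,  -3,  -6, -12],
 [  3,  -3,  -6, -12],
 [  6,  -6, -12, -24]]
Now row reduce the product.
R2 ← R2 − (1/2)·R1: [0, 0, 0, 0]
R3 ← R3 − (1/2)·R1: [0, 0, 0, 0]
R4 ← R4 − R1: [0, 0, 0, 0]
1 nonzero row, so rank(PC) = 1.

1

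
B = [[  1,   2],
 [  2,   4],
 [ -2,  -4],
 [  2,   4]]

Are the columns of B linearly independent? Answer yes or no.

Row reduce B to echelon form.
R2 ← R2 − (2)·R1: [0, 0]
R3 ← R3 + (2)·R1: [0, 0]
R4 ← R4 − (2)·R1: [0, 0]
1 pivot among 2 columns.
Only 1 < 2 pivot columns, so the columns are linearly dependent.

no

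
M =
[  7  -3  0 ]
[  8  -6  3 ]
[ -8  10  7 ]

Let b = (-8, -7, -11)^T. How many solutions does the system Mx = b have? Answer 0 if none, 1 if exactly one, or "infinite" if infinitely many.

1

Row reduce the augmented matrix [M | b].
R2 ← R2 − (8/7)·R1: [0, -18/7, 3, 15/7]
R3 ← R3 + (8/7)·R1: [0, 46/7, 7, -141/7]
R3 ← R3 + (23/9)·R2: [0, 0, 44/3, -44/3]
The echelon form has 3 nonzero rows, and every pivot lies in the first 3 columns, so rank(M) = rank([M|b]) = 3.
The system is consistent.
rank = 3 = number of unknowns, so the solution is unique.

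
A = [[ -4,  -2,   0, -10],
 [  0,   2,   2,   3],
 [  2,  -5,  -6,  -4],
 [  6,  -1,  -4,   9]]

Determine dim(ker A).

Row reduce to echelon form.
R3 ← R3 + (1/2)·R1: [0, -6, -6, -9]
R4 ← R4 + (3/2)·R1: [0, -4, -4, -6]
R3 ← R3 + (3)·R2: [0, 0, 0, 0]
R4 ← R4 + (2)·R2: [0, 0, 0, 0]
2 nonzero rows, so rank(A) = 2.
A has 4 columns; by rank–nullity, nullity = 4 − 2 = 2.

2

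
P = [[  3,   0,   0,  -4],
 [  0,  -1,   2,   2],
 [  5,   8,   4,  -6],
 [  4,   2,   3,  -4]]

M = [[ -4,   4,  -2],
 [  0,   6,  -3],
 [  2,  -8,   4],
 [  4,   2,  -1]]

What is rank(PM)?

First compute PM:
[[-28,   4,  -2],
 [ 12, -18,   9],
 [-36,  24, -12],
 [-26,  -4,   2]]
Now row reduce the product.
R2 ← R2 + (3/7)·R1: [0, -114/7, 57/7]
R3 ← R3 − (9/7)·R1: [0, 132/7, -66/7]
R4 ← R4 − (13/14)·R1: [0, -54/7, 27/7]
R3 ← R3 + (22/19)·R2: [0, 0, 0]
R4 ← R4 − (9/19)·R2: [0, 0, 0]
2 nonzero rows, so rank(PM) = 2.

2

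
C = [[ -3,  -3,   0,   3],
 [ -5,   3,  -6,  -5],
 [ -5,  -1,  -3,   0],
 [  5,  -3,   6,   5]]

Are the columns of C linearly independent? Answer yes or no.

Row reduce C to echelon form.
R2 ← R2 − (5/3)·R1: [0, 8, -6, -10]
R3 ← R3 − (5/3)·R1: [0, 4, -3, -5]
R4 ← R4 + (5/3)·R1: [0, -8, 6, 10]
R3 ← R3 − (1/2)·R2: [0, 0, 0, 0]
R4 ← R4 + R2: [0, 0, 0, 0]
2 pivots among 4 columns.
Only 2 < 4 pivot columns, so the columns are linearly dependent.

no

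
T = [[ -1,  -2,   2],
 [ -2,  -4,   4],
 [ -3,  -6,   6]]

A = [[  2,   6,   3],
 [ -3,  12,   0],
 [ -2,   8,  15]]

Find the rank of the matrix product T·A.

1

First compute TA:
[[  0, -14,  27],
 [  0, -28,  54],
 [  0, -42,  81]]
Now row reduce the product.
R2 ← R2 − (2)·R1: [0, 0, 0]
R3 ← R3 − (3)·R1: [0, 0, 0]
1 nonzero row, so rank(TA) = 1.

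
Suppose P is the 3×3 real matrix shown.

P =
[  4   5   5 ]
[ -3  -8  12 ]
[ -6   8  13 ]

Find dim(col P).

Row reduce to echelon form.
R2 ← R2 + (3/4)·R1: [0, -17/4, 63/4]
R3 ← R3 + (3/2)·R1: [0, 31/2, 41/2]
R3 ← R3 + (62/17)·R2: [0, 0, 1325/17]
Echelon form has 3 nonzero rows, so rank(P) = 3.
The column space has dimension equal to the rank: 3.

3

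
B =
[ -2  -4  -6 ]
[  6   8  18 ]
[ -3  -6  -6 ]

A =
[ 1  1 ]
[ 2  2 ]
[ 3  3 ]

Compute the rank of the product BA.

1

First compute BA:
[[-28, -28],
 [ 76,  76],
 [-33, -33]]
Now row reduce the product.
R2 ← R2 + (19/7)·R1: [0, 0]
R3 ← R3 − (33/28)·R1: [0, 0]
1 nonzero row, so rank(BA) = 1.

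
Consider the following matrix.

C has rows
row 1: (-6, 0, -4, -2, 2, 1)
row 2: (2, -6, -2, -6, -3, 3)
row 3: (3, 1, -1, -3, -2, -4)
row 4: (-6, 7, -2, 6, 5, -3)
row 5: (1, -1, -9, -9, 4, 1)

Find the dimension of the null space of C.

Row reduce to echelon form.
R2 ← R2 + (1/3)·R1: [0, -6, -10/3, -20/3, -7/3, 10/3]
R3 ← R3 + (1/2)·R1: [0, 1, -3, -4, -1, -7/2]
R4 ← R4 − R1: [0, 7, 2, 8, 3, -4]
R5 ← R5 + (1/6)·R1: [0, -1, -29/3, -28/3, 13/3, 7/6]
R3 ← R3 + (1/6)·R2: [0, 0, -32/9, -46/9, -25/18, -53/18]
R4 ← R4 + (7/6)·R2: [0, 0, -17/9, 2/9, 5/18, -1/9]
R5 ← R5 − (1/6)·R2: [0, 0, -82/9, -74/9, 85/18, 11/18]
R4 ← R4 − (17/32)·R3: [0, 0, 0, 47/16, 65/64, 93/64]
R5 ← R5 − (41/16)·R3: [0, 0, 0, 39/8, 265/32, 261/32]
R5 ← R5 − (78/47)·R4: [0, 0, 0, 0, 310/47, 270/47]
5 nonzero rows, so rank(C) = 5.
C has 6 columns; by rank–nullity, nullity = 6 − 5 = 1.

1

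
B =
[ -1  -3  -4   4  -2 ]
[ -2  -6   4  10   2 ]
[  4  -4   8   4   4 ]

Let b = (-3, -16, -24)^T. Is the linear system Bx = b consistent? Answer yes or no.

Row reduce the augmented matrix [B | b].
R2 ← R2 − (2)·R1: [0, 0, 12, 2, 6, -10]
R3 ← R3 + (4)·R1: [0, -16, -8, 20, -4, -36]
Swap R2 ↔ R3
The echelon form has 3 nonzero rows, and every pivot lies in the first 5 columns, so rank(B) = rank([B|b]) = 3.
The system is consistent.

yes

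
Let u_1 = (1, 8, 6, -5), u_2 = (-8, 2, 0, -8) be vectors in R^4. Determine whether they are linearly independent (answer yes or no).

yes

Form the matrix with these vectors as rows and row reduce.
R2 ← R2 + (8)·R1: [0, 66, 48, -48]
2 nonzero rows, so the 2 vectors span a space of dimension 2.
Since 2 = 2, the vectors are linearly independent.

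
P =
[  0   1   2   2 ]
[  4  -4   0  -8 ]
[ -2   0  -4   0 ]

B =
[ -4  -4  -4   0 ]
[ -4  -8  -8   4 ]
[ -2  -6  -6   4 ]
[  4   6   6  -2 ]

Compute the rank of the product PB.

2

First compute PB:
[[  0,  -8,  -8,   8],
 [-32, -32, -32,   0],
 [ 16,  32,  32, -16]]
Now row reduce the product.
Swap R1 ↔ R2
R3 ← R3 + (1/2)·R1: [0, 16, 16, -16]
R3 ← R3 + (2)·R2: [0, 0, 0, 0]
2 nonzero rows, so rank(PB) = 2.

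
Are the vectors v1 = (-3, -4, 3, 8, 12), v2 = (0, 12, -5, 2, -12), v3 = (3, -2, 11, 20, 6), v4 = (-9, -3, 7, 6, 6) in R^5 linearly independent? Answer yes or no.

Form the matrix with these vectors as rows and row reduce.
R3 ← R3 + R1: [0, -6, 14, 28, 18]
R4 ← R4 − (3)·R1: [0, 9, -2, -18, -30]
R3 ← R3 + (1/2)·R2: [0, 0, 23/2, 29, 12]
R4 ← R4 − (3/4)·R2: [0, 0, 7/4, -39/2, -21]
R4 ← R4 − (7/46)·R3: [0, 0, 0, -550/23, -525/23]
4 nonzero rows, so the 4 vectors span a space of dimension 4.
Since 4 = 4, the vectors are linearly independent.

yes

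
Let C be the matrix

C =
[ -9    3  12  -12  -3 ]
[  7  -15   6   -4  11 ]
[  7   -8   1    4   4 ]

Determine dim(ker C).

2

Row reduce to echelon form.
R2 ← R2 + (7/9)·R1: [0, -38/3, 46/3, -40/3, 26/3]
R3 ← R3 + (7/9)·R1: [0, -17/3, 31/3, -16/3, 5/3]
R3 ← R3 − (17/38)·R2: [0, 0, 66/19, 12/19, -42/19]
3 nonzero rows, so rank(C) = 3.
C has 5 columns; by rank–nullity, nullity = 5 − 3 = 2.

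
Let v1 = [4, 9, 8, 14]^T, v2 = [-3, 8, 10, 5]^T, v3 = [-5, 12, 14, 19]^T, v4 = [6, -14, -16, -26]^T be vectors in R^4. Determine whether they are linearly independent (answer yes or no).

no

Form the matrix with these vectors as rows and row reduce.
R2 ← R2 + (3/4)·R1: [0, 59/4, 16, 31/2]
R3 ← R3 + (5/4)·R1: [0, 93/4, 24, 73/2]
R4 ← R4 − (3/2)·R1: [0, -55/2, -28, -47]
R3 ← R3 − (93/59)·R2: [0, 0, -72/59, 712/59]
R4 ← R4 + (110/59)·R2: [0, 0, 108/59, -1068/59]
R4 ← R4 + (3/2)·R3: [0, 0, 0, 0]
3 nonzero rows, so the 4 vectors span a space of dimension 3.
Since 3 < 4, the vectors are linearly dependent.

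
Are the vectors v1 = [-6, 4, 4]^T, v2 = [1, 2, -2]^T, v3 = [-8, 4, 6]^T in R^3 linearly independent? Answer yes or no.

no

Form the matrix with these vectors as rows and row reduce.
R2 ← R2 + (1/6)·R1: [0, 8/3, -4/3]
R3 ← R3 − (4/3)·R1: [0, -4/3, 2/3]
R3 ← R3 + (1/2)·R2: [0, 0, 0]
2 nonzero rows, so the 3 vectors span a space of dimension 2.
Since 2 < 3, the vectors are linearly dependent.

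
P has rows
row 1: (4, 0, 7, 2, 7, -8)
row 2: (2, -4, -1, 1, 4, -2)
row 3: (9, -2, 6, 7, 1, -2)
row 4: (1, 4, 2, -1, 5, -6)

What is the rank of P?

4

Row reduce to echelon form.
R2 ← R2 − (1/2)·R1: [0, -4, -9/2, 0, 1/2, 2]
R3 ← R3 − (9/4)·R1: [0, -2, -39/4, 5/2, -59/4, 16]
R4 ← R4 − (1/4)·R1: [0, 4, 1/4, -3/2, 13/4, -4]
R3 ← R3 − (1/2)·R2: [0, 0, -15/2, 5/2, -15, 15]
R4 ← R4 + R2: [0, 0, -17/4, -3/2, 15/4, -2]
R4 ← R4 − (17/30)·R3: [0, 0, 0, -35/12, 49/4, -21/2]
Echelon form has 4 nonzero rows, so rank(P) = 4.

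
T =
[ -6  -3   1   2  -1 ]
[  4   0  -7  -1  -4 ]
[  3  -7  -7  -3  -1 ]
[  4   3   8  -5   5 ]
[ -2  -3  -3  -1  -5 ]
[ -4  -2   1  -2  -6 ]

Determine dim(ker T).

0

Row reduce to echelon form.
R2 ← R2 + (2/3)·R1: [0, -2, -19/3, 1/3, -14/3]
R3 ← R3 + (1/2)·R1: [0, -17/2, -13/2, -2, -3/2]
R4 ← R4 + (2/3)·R1: [0, 1, 26/3, -11/3, 13/3]
R5 ← R5 − (1/3)·R1: [0, -2, -10/3, -5/3, -14/3]
R6 ← R6 − (2/3)·R1: [0, 0, 1/3, -10/3, -16/3]
R3 ← R3 − (17/4)·R2: [0, 0, 245/12, -41/12, 55/3]
R4 ← R4 + (1/2)·R2: [0, 0, 11/2, -7/2, 2]
R5 ← R5 − R2: [0, 0, 3, -2, 0]
R4 ← R4 − (66/245)·R3: [0, 0, 0, -632/245, -144/49]
R5 ← R5 − (36/245)·R3: [0, 0, 0, -367/245, -132/49]
R6 ← R6 − (4/245)·R3: [0, 0, 0, -803/245, -276/49]
R5 ← R5 − (367/632)·R4: [0, 0, 0, 0, -78/79]
R6 ← R6 − (803/632)·R4: [0, 0, 0, 0, -150/79]
R6 ← R6 − (25/13)·R5: [0, 0, 0, 0, 0]
5 nonzero rows, so rank(T) = 5.
T has 5 columns; by rank–nullity, nullity = 5 − 5 = 0.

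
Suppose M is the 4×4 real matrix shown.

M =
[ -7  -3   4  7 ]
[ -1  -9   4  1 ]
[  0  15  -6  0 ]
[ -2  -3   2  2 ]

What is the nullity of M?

2

Row reduce to echelon form.
R2 ← R2 − (1/7)·R1: [0, -60/7, 24/7, 0]
R4 ← R4 − (2/7)·R1: [0, -15/7, 6/7, 0]
R3 ← R3 + (7/4)·R2: [0, 0, 0, 0]
R4 ← R4 − (1/4)·R2: [0, 0, 0, 0]
2 nonzero rows, so rank(M) = 2.
M has 4 columns; by rank–nullity, nullity = 4 − 2 = 2.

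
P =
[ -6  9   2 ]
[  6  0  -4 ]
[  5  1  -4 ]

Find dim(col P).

3

Row reduce to echelon form.
R2 ← R2 + R1: [0, 9, -2]
R3 ← R3 + (5/6)·R1: [0, 17/2, -7/3]
R3 ← R3 − (17/18)·R2: [0, 0, -4/9]
Echelon form has 3 nonzero rows, so rank(P) = 3.
The column space has dimension equal to the rank: 3.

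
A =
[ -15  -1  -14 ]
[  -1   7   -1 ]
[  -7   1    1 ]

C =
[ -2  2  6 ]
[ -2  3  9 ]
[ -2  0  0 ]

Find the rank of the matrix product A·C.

First compute AC:
[[ 60, -33, -99],
 [-10,  19,  57],
 [ 10, -11, -33]]
Now row reduce the product.
R2 ← R2 + (1/6)·R1: [0, 27/2, 81/2]
R3 ← R3 − (1/6)·R1: [0, -11/2, -33/2]
R3 ← R3 + (11/27)·R2: [0, 0, 0]
2 nonzero rows, so rank(AC) = 2.

2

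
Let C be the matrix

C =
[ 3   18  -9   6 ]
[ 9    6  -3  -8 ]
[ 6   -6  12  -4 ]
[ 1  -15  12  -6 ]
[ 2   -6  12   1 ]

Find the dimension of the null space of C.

Row reduce to echelon form.
R2 ← R2 − (3)·R1: [0, -48, 24, -26]
R3 ← R3 − (2)·R1: [0, -42, 30, -16]
R4 ← R4 − (1/3)·R1: [0, -21, 15, -8]
R5 ← R5 − (2/3)·R1: [0, -18, 18, -3]
R3 ← R3 − (7/8)·R2: [0, 0, 9, 27/4]
R4 ← R4 − (7/16)·R2: [0, 0, 9/2, 27/8]
R5 ← R5 − (3/8)·R2: [0, 0, 9, 27/4]
R4 ← R4 − (1/2)·R3: [0, 0, 0, 0]
R5 ← R5 − R3: [0, 0, 0, 0]
3 nonzero rows, so rank(C) = 3.
C has 4 columns; by rank–nullity, nullity = 4 − 3 = 1.

1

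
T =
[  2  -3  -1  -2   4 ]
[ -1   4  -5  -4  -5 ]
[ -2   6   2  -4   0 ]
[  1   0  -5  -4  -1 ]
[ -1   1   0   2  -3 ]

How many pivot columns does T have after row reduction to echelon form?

Row reduce to echelon form.
R2 ← R2 + (1/2)·R1: [0, 5/2, -11/2, -5, -3]
R3 ← R3 + R1: [0, 3, 1, -6, 4]
R4 ← R4 − (1/2)·R1: [0, 3/2, -9/2, -3, -3]
R5 ← R5 + (1/2)·R1: [0, -1/2, -1/2, 1, -1]
R3 ← R3 − (6/5)·R2: [0, 0, 38/5, 0, 38/5]
R4 ← R4 − (3/5)·R2: [0, 0, -6/5, 0, -6/5]
R5 ← R5 + (1/5)·R2: [0, 0, -8/5, 0, -8/5]
R4 ← R4 + (3/19)·R3: [0, 0, 0, 0, 0]
R5 ← R5 + (4/19)·R3: [0, 0, 0, 0, 0]
Echelon form has 3 nonzero rows, so rank(T) = 3.
Each nonzero row contributes one pivot column: 3 pivot columns.

3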